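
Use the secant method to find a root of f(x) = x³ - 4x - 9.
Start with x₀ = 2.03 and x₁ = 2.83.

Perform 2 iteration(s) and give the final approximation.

f(x) = x³ - 4x - 9
x₀ = 2.03, x₁ = 2.83

Secant formula: x_{n+1} = x_n - f(x_n)(x_n - x_{n-1})/(f(x_n) - f(x_{n-1}))

Iteration 1:
  f(2.030000) = -8.754573
  f(2.830000) = 2.345187
  x_2 = 2.830000 - 2.345187×(2.830000 - 2.030000)/(2.345187 - (-8.754573))
       = 2.660974
Iteration 2:
  f(2.830000) = 2.345187
  f(2.660974) = -0.802120
  x_3 = 2.660974 - (-0.802120)×(2.660974 - 2.830000)/(-0.802120 - 2.345187)
       = 2.704052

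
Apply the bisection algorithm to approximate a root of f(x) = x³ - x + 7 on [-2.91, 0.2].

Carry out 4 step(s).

f(x) = x³ - x + 7
Initial interval: [-2.91, 0.2]

Iteration 1:
  c_1 = (-2.910000 + 0.200000)/2 = -1.355000
  f(c_1) = f(-1.355000) = 5.867186
  f(a) × f(c) < 0, new interval: [-2.910000, -1.355000]
Iteration 2:
  c_2 = (-2.910000 + (-1.355000))/2 = -2.132500
  f(c_2) = f(-2.132500) = -0.565164
  f(a) × f(c) ≥ 0, new interval: [-2.132500, -1.355000]
Iteration 3:
  c_3 = (-2.132500 + (-1.355000))/2 = -1.743750
  f(c_3) = f(-1.743750) = 3.441592
  f(a) × f(c) < 0, new interval: [-2.132500, -1.743750]
Iteration 4:
  c_4 = (-2.132500 + (-1.743750))/2 = -1.938125
  f(c_4) = f(-1.938125) = 1.657891
  f(a) × f(c) < 0, new interval: [-2.132500, -1.938125]

After 4 iteration(s), the approximation is c_4 = -1.938125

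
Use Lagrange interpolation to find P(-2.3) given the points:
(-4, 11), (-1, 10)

Lagrange interpolation formula:
P(x) = Σ yᵢ × Lᵢ(x)
where Lᵢ(x) = Π_{j≠i} (x - xⱼ)/(xᵢ - xⱼ)

L_0(-2.3) = (-2.3 - (-1))/(-4 - (-1)) = 0.433333
L_1(-2.3) = (-2.3 - (-4))/(-1 - (-4)) = 0.566667

P(-2.3) = 11×L_0(-2.3) + 10×L_1(-2.3)
P(-2.3) = 10.433333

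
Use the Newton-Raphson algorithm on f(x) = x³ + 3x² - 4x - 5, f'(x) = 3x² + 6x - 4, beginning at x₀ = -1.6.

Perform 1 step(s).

f(x) = x³ + 3x² - 4x - 5
f'(x) = 3x² + 6x - 4
x₀ = -1.6

Newton-Raphson formula: x_{n+1} = x_n - f(x_n)/f'(x_n)

Iteration 1:
  f(-1.600000) = 4.984000
  f'(-1.600000) = -5.920000
  x_1 = -1.600000 - 4.984000/(-5.920000) = -0.758108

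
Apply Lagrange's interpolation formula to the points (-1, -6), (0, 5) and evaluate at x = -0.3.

Lagrange interpolation formula:
P(x) = Σ yᵢ × Lᵢ(x)
where Lᵢ(x) = Π_{j≠i} (x - xⱼ)/(xᵢ - xⱼ)

L_0(-0.3) = (-0.3 - 0)/(-1 - 0) = 0.300000
L_1(-0.3) = (-0.3 - (-1))/(0 - (-1)) = 0.700000

P(-0.3) = (-6)×L_0(-0.3) + 5×L_1(-0.3)
P(-0.3) = 1.700000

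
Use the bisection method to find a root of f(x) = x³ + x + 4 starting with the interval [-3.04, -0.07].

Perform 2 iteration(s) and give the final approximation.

f(x) = x³ + x + 4
Initial interval: [-3.04, -0.07]

Iteration 1:
  c_1 = (-3.040000 + (-0.070000))/2 = -1.555000
  f(c_1) = f(-1.555000) = -1.315029
  f(a) × f(c) ≥ 0, new interval: [-1.555000, -0.070000]
Iteration 2:
  c_2 = (-1.555000 + (-0.070000))/2 = -0.812500
  f(c_2) = f(-0.812500) = 2.651123
  f(a) × f(c) < 0, new interval: [-1.555000, -0.812500]

After 2 iteration(s), the approximation is c_2 = -0.812500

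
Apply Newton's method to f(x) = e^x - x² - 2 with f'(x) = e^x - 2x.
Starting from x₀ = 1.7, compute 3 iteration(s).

f(x) = e^x - x² - 2
f'(x) = e^x - 2x
x₀ = 1.7

Newton-Raphson formula: x_{n+1} = x_n - f(x_n)/f'(x_n)

Iteration 1:
  f(1.700000) = 0.583947
  f'(1.700000) = 2.073947
  x_1 = 1.700000 - 0.583947/2.073947 = 1.418437
Iteration 2:
  f(1.418437) = 0.118695
  f'(1.418437) = 1.293785
  x_2 = 1.418437 - 0.118695/1.293785 = 1.326694
Iteration 3:
  f(1.326694) = 0.008447
  f'(1.326694) = 1.115176
  x_3 = 1.326694 - 0.008447/1.115176 = 1.319119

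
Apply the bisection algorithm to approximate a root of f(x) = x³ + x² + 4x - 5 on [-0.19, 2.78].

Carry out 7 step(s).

f(x) = x³ + x² + 4x - 5
Initial interval: [-0.19, 2.78]

Iteration 1:
  c_1 = (-0.190000 + 2.780000)/2 = 1.295000
  f(c_1) = f(1.295000) = 4.028772
  f(a) × f(c) < 0, new interval: [-0.190000, 1.295000]
Iteration 2:
  c_2 = (-0.190000 + 1.295000)/2 = 0.552500
  f(c_2) = f(0.552500) = -2.316090
  f(a) × f(c) ≥ 0, new interval: [0.552500, 1.295000]
Iteration 3:
  c_3 = (0.552500 + 1.295000)/2 = 0.923750
  f(c_3) = f(0.923750) = 0.336563
  f(a) × f(c) < 0, new interval: [0.552500, 0.923750]
Iteration 4:
  c_4 = (0.552500 + 0.923750)/2 = 0.738125
  f(c_4) = f(0.738125) = -1.100520
  f(a) × f(c) ≥ 0, new interval: [0.738125, 0.923750]
Iteration 5:
  c_5 = (0.738125 + 0.923750)/2 = 0.830937
  f(c_5) = f(0.830937) = -0.412066
  f(a) × f(c) ≥ 0, new interval: [0.830937, 0.923750]
Iteration 6:
  c_6 = (0.830937 + 0.923750)/2 = 0.877344
  f(c_6) = f(0.877344) = -0.045573
  f(a) × f(c) ≥ 0, new interval: [0.877344, 0.923750]
Iteration 7:
  c_7 = (0.877344 + 0.923750)/2 = 0.900547
  f(c_7) = f(0.900547) = 0.143502
  f(a) × f(c) < 0, new interval: [0.877344, 0.900547]

After 7 iteration(s), the approximation is c_7 = 0.900547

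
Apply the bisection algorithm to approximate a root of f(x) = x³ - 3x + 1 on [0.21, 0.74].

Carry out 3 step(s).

f(x) = x³ - 3x + 1
Initial interval: [0.21, 0.74]

Iteration 1:
  c_1 = (0.210000 + 0.740000)/2 = 0.475000
  f(c_1) = f(0.475000) = -0.317828
  f(a) × f(c) < 0, new interval: [0.210000, 0.475000]
Iteration 2:
  c_2 = (0.210000 + 0.475000)/2 = 0.342500
  f(c_2) = f(0.342500) = 0.012677
  f(a) × f(c) ≥ 0, new interval: [0.342500, 0.475000]
Iteration 3:
  c_3 = (0.342500 + 0.475000)/2 = 0.408750
  f(c_3) = f(0.408750) = -0.157957
  f(a) × f(c) < 0, new interval: [0.342500, 0.408750]

After 3 iteration(s), the approximation is c_3 = 0.408750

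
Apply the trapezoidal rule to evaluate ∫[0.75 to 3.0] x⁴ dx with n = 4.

f(x) = x⁴
a = 0.75, b = 3.0, n = 4
h = (b - a)/n = 0.562500

Trapezoidal rule: (h/2)[f(x₀) + 2f(x₁) + 2f(x₂) + ... + f(xₙ)]

x_0 = 0.7500, f(x_0) = 0.316406, coefficient = 1
x_1 = 1.3125, f(x_1) = 2.967545, coefficient = 2
x_2 = 1.8750, f(x_2) = 12.359619, coefficient = 2
x_3 = 2.4375, f(x_3) = 35.300308, coefficient = 2
x_4 = 3.0000, f(x_4) = 81.000000, coefficient = 1

I ≈ (0.562500/2) × 182.571350 = 51.348192
Exact value: 48.552539
Error: 2.795653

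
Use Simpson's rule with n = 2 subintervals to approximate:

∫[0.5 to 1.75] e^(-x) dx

f(x) = e^(-x)
a = 0.5, b = 1.75, n = 2
h = (b - a)/n = 0.625000

Simpson's rule: (h/3)[f(x₀) + 4f(x₁) + 2f(x₂) + ... + f(xₙ)]

x_0 = 0.5000, f(x_0) = 0.606531, coefficient = 1
x_1 = 1.1250, f(x_1) = 0.324652, coefficient = 4
x_2 = 1.7500, f(x_2) = 0.173774, coefficient = 1

I ≈ (0.625000/3) × 2.078914 = 0.433107
Exact value: 0.432757
Error: 0.000350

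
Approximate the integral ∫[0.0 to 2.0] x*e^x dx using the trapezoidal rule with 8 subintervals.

f(x) = x*e^x
a = 0.0, b = 2.0, n = 8
h = (b - a)/n = 0.250000

Trapezoidal rule: (h/2)[f(x₀) + 2f(x₁) + 2f(x₂) + ... + f(xₙ)]

x_0 = 0.0000, f(x_0) = 0.000000, coefficient = 1
x_1 = 0.2500, f(x_1) = 0.321006, coefficient = 2
x_2 = 0.5000, f(x_2) = 0.824361, coefficient = 2
x_3 = 0.7500, f(x_3) = 1.587750, coefficient = 2
x_4 = 1.0000, f(x_4) = 2.718282, coefficient = 2
x_5 = 1.2500, f(x_5) = 4.362929, coefficient = 2
x_6 = 1.5000, f(x_6) = 6.722534, coefficient = 2
x_7 = 1.7500, f(x_7) = 10.070555, coefficient = 2
x_8 = 2.0000, f(x_8) = 14.778112, coefficient = 1

I ≈ (0.250000/2) × 67.992944 = 8.499118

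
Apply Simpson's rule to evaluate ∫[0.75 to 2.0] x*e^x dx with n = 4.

f(x) = x*e^x
a = 0.75, b = 2.0, n = 4
h = (b - a)/n = 0.312500

Simpson's rule: (h/3)[f(x₀) + 4f(x₁) + 2f(x₂) + ... + f(xₙ)]

x_0 = 0.7500, f(x_0) = 1.587750, coefficient = 1
x_1 = 1.0625, f(x_1) = 3.074446, coefficient = 4
x_2 = 1.3750, f(x_2) = 5.438230, coefficient = 2
x_3 = 1.6875, f(x_3) = 9.122539, coefficient = 4
x_4 = 2.0000, f(x_4) = 14.778112, coefficient = 1

I ≈ (0.312500/3) × 76.030261 = 7.919819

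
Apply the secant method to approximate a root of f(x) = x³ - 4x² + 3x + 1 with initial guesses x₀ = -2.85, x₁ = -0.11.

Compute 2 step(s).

f(x) = x³ - 4x² + 3x + 1
x₀ = -2.85, x₁ = -0.11

Secant formula: x_{n+1} = x_n - f(x_n)(x_n - x_{n-1})/(f(x_n) - f(x_{n-1}))

Iteration 1:
  f(-2.850000) = -63.189125
  f(-0.110000) = 0.620269
  x_2 = -0.110000 - 0.620269×(-0.110000 - (-2.850000))/(0.620269 - (-63.189125))
       = -0.136635
Iteration 2:
  f(-0.110000) = 0.620269
  f(-0.136635) = 0.512869
  x_3 = -0.136635 - 0.512869×(-0.136635 - (-0.110000))/(0.512869 - 0.620269)
       = -0.263824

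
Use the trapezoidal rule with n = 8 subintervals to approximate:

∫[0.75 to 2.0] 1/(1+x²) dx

f(x) = 1/(1+x²)
a = 0.75, b = 2.0, n = 8
h = (b - a)/n = 0.156250

Trapezoidal rule: (h/2)[f(x₀) + 2f(x₁) + 2f(x₂) + ... + f(xₙ)]

x_0 = 0.7500, f(x_0) = 0.640000, coefficient = 1
x_1 = 0.9062, f(x_1) = 0.549062, coefficient = 2
x_2 = 1.0625, f(x_2) = 0.469725, coefficient = 2
x_3 = 1.2188, f(x_3) = 0.402358, coefficient = 2
x_4 = 1.3750, f(x_4) = 0.345946, coefficient = 2
x_5 = 1.5312, f(x_5) = 0.298978, coefficient = 2
x_6 = 1.6875, f(x_6) = 0.259898, coefficient = 2
x_7 = 1.8438, f(x_7) = 0.227303, coefficient = 2
x_8 = 2.0000, f(x_8) = 0.200000, coefficient = 1

I ≈ (0.156250/2) × 5.946539 = 0.464573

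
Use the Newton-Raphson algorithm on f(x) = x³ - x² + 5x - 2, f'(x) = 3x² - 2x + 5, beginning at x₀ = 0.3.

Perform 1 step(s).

f(x) = x³ - x² + 5x - 2
f'(x) = 3x² - 2x + 5
x₀ = 0.3

Newton-Raphson formula: x_{n+1} = x_n - f(x_n)/f'(x_n)

Iteration 1:
  f(0.300000) = -0.563000
  f'(0.300000) = 4.670000
  x_1 = 0.300000 - (-0.563000)/4.670000 = 0.420557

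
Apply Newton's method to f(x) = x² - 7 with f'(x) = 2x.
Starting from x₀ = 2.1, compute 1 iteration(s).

f(x) = x² - 7
f'(x) = 2x
x₀ = 2.1

Newton-Raphson formula: x_{n+1} = x_n - f(x_n)/f'(x_n)

Iteration 1:
  f(2.100000) = -2.590000
  f'(2.100000) = 4.200000
  x_1 = 2.100000 - (-2.590000)/4.200000 = 2.716667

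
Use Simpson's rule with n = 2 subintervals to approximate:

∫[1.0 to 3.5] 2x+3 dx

f(x) = 2x+3
a = 1.0, b = 3.5, n = 2
h = (b - a)/n = 1.250000

Simpson's rule: (h/3)[f(x₀) + 4f(x₁) + 2f(x₂) + ... + f(xₙ)]

x_0 = 1.0000, f(x_0) = 5.000000, coefficient = 1
x_1 = 2.2500, f(x_1) = 7.500000, coefficient = 4
x_2 = 3.5000, f(x_2) = 10.000000, coefficient = 1

I ≈ (1.250000/3) × 45.000000 = 18.750000
Exact value: 18.750000
Error: 0.000000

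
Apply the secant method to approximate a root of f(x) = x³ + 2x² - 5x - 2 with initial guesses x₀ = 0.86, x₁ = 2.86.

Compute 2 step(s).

f(x) = x³ + 2x² - 5x - 2
x₀ = 0.86, x₁ = 2.86

Secant formula: x_{n+1} = x_n - f(x_n)(x_n - x_{n-1})/(f(x_n) - f(x_{n-1}))

Iteration 1:
  f(0.860000) = -4.184744
  f(2.860000) = 23.452856
  x_2 = 2.860000 - 23.452856×(2.860000 - 0.860000)/(23.452856 - (-4.184744))
       = 1.162830
Iteration 2:
  f(2.860000) = 23.452856
  f(1.162830) = -3.537456
  x_3 = 1.162830 - (-3.537456)×(1.162830 - 2.860000)/(-3.537456 - 23.452856)
       = 1.385268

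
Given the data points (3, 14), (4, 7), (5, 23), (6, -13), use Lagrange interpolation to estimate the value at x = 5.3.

Lagrange interpolation formula:
P(x) = Σ yᵢ × Lᵢ(x)
where Lᵢ(x) = Π_{j≠i} (x - xⱼ)/(xᵢ - xⱼ)

L_0(5.3) = (5.3 - 4)/(3 - 4) × (5.3 - 5)/(3 - 5) × (5.3 - 6)/(3 - 6) = 0.045500
L_1(5.3) = (5.3 - 3)/(4 - 3) × (5.3 - 5)/(4 - 5) × (5.3 - 6)/(4 - 6) = -0.241500
L_2(5.3) = (5.3 - 3)/(5 - 3) × (5.3 - 4)/(5 - 4) × (5.3 - 6)/(5 - 6) = 1.046500
L_3(5.3) = (5.3 - 3)/(6 - 3) × (5.3 - 4)/(6 - 4) × (5.3 - 5)/(6 - 5) = 0.149500

P(5.3) = 14×L_0(5.3) + 7×L_1(5.3) + 23×L_2(5.3) + (-13)×L_3(5.3)
P(5.3) = 21.072500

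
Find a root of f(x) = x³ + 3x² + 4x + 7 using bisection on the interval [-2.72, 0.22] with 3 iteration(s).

f(x) = x³ + 3x² + 4x + 7
Initial interval: [-2.72, 0.22]

Iteration 1:
  c_1 = (-2.720000 + 0.220000)/2 = -1.250000
  f(c_1) = f(-1.250000) = 4.734375
  f(a) × f(c) < 0, new interval: [-2.720000, -1.250000]
Iteration 2:
  c_2 = (-2.720000 + (-1.250000))/2 = -1.985000
  f(c_2) = f(-1.985000) = 3.059328
  f(a) × f(c) < 0, new interval: [-2.720000, -1.985000]
Iteration 3:
  c_3 = (-2.720000 + (-1.985000))/2 = -2.352500
  f(c_3) = f(-2.352500) = 1.173431
  f(a) × f(c) < 0, new interval: [-2.720000, -2.352500]

After 3 iteration(s), the approximation is c_3 = -2.352500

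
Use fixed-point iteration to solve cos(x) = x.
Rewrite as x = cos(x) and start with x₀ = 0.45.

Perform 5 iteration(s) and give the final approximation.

Equation: cos(x) = x
Fixed-point form: x = cos(x)
x₀ = 0.45

x_1 = g(0.450000) = 0.900447
x_2 = g(0.900447) = 0.621260
x_3 = g(0.621260) = 0.813146
x_4 = g(0.813146) = 0.687216
x_5 = g(0.687216) = 0.773015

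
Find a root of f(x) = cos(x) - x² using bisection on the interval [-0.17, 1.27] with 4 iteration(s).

f(x) = cos(x) - x²
Initial interval: [-0.17, 1.27]

Iteration 1:
  c_1 = (-0.170000 + 1.270000)/2 = 0.550000
  f(c_1) = f(0.550000) = 0.550025
  f(a) × f(c) ≥ 0, new interval: [0.550000, 1.270000]
Iteration 2:
  c_2 = (0.550000 + 1.270000)/2 = 0.910000
  f(c_2) = f(0.910000) = -0.214354
  f(a) × f(c) < 0, new interval: [0.550000, 0.910000]
Iteration 3:
  c_3 = (0.550000 + 0.910000)/2 = 0.730000
  f(c_3) = f(0.730000) = 0.212274
  f(a) × f(c) ≥ 0, new interval: [0.730000, 0.910000]
Iteration 4:
  c_4 = (0.730000 + 0.910000)/2 = 0.820000
  f(c_4) = f(0.820000) = 0.009821
  f(a) × f(c) ≥ 0, new interval: [0.820000, 0.910000]

After 4 iteration(s), the approximation is c_4 = 0.820000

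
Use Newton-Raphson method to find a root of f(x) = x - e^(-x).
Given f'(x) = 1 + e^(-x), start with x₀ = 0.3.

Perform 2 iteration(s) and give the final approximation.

f(x) = x - e^(-x)
f'(x) = 1 + e^(-x)
x₀ = 0.3

Newton-Raphson formula: x_{n+1} = x_n - f(x_n)/f'(x_n)

Iteration 1:
  f(0.300000) = -0.440818
  f'(0.300000) = 1.740818
  x_1 = 0.300000 - (-0.440818)/1.740818 = 0.553225
Iteration 2:
  f(0.553225) = -0.021868
  f'(0.553225) = 1.575092
  x_2 = 0.553225 - (-0.021868)/1.575092 = 0.567108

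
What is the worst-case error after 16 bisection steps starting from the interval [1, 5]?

Bisection error bound: |error| ≤ (b-a)/2^n
|error| ≤ (5 - 1)/2^16 = 4/2^16
|error| ≤ 0.0000610352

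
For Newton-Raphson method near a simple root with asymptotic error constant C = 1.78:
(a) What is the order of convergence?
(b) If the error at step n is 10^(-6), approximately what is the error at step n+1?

(a) Newton-Raphson has quadratic (order 2) convergence near simple roots.
    This means |e_{n+1}| ≈ C|e_n|².

(b) With |e_n| = 10^(-6) and C = 1.78:
    |e_{n+1}| ≈ 1.78 × (10^(-6))² = 1.78 × 10^(-12)

(a) 2 (quadratic); (b) |e_{n+1}| ≈ 1.780e-12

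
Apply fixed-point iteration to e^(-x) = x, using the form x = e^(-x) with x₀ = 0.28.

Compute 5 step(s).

Equation: e^(-x) = x
Fixed-point form: x = e^(-x)
x₀ = 0.28

x_1 = g(0.280000) = 0.755784
x_2 = g(0.755784) = 0.469642
x_3 = g(0.469642) = 0.625226
x_4 = g(0.625226) = 0.535141
x_5 = g(0.535141) = 0.585587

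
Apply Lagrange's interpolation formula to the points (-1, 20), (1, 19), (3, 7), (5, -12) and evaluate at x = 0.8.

Lagrange interpolation formula:
P(x) = Σ yᵢ × Lᵢ(x)
where Lᵢ(x) = Π_{j≠i} (x - xⱼ)/(xᵢ - xⱼ)

L_0(0.8) = (0.8 - 1)/(-1 - 1) × (0.8 - 3)/(-1 - 3) × (0.8 - 5)/(-1 - 5) = 0.038500
L_1(0.8) = (0.8 - (-1))/(1 - (-1)) × (0.8 - 3)/(1 - 3) × (0.8 - 5)/(1 - 5) = 1.039500
L_2(0.8) = (0.8 - (-1))/(3 - (-1)) × (0.8 - 1)/(3 - 1) × (0.8 - 5)/(3 - 5) = -0.094500
L_3(0.8) = (0.8 - (-1))/(5 - (-1)) × (0.8 - 1)/(5 - 1) × (0.8 - 3)/(5 - 3) = 0.016500

P(0.8) = 20×L_0(0.8) + 19×L_1(0.8) + 7×L_2(0.8) + (-12)×L_3(0.8)
P(0.8) = 19.661000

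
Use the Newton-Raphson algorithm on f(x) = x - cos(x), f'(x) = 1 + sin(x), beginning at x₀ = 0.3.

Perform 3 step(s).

f(x) = x - cos(x)
f'(x) = 1 + sin(x)
x₀ = 0.3

Newton-Raphson formula: x_{n+1} = x_n - f(x_n)/f'(x_n)

Iteration 1:
  f(0.300000) = -0.655336
  f'(0.300000) = 1.295520
  x_1 = 0.300000 - (-0.655336)/1.295520 = 0.805848
Iteration 2:
  f(0.805848) = 0.113349
  f'(0.805848) = 1.721418
  x_2 = 0.805848 - 0.113349/1.721418 = 0.740002
Iteration 3:
  f(0.740002) = 0.001535
  f'(0.740002) = 1.674289
  x_3 = 0.740002 - 0.001535/1.674289 = 0.739085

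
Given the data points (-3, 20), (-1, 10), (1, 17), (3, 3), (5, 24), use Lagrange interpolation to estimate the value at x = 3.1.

Lagrange interpolation formula:
P(x) = Σ yᵢ × Lᵢ(x)
where Lᵢ(x) = Π_{j≠i} (x - xⱼ)/(xᵢ - xⱼ)

L_0(3.1) = (3.1 - (-1))/(-3 - (-1)) × (3.1 - 1)/(-3 - 1) × (3.1 - 3)/(-3 - 3) × (3.1 - 5)/(-3 - 5) = -0.004260
L_1(3.1) = (3.1 - (-3))/(-1 - (-3)) × (3.1 - 1)/(-1 - 1) × (3.1 - 3)/(-1 - 3) × (3.1 - 5)/(-1 - 5) = 0.025353
L_2(3.1) = (3.1 - (-3))/(1 - (-3)) × (3.1 - (-1))/(1 - (-1)) × (3.1 - 3)/(1 - 3) × (3.1 - 5)/(1 - 5) = -0.074248
L_3(3.1) = (3.1 - (-3))/(3 - (-3)) × (3.1 - (-1))/(3 - (-1)) × (3.1 - 1)/(3 - 1) × (3.1 - 5)/(3 - 5) = 1.039478
L_4(3.1) = (3.1 - (-3))/(5 - (-3)) × (3.1 - (-1))/(5 - (-1)) × (3.1 - 1)/(5 - 1) × (3.1 - 3)/(5 - 3) = 0.013677

P(3.1) = 20×L_0(3.1) + 10×L_1(3.1) + 17×L_2(3.1) + 3×L_3(3.1) + 24×L_4(3.1)
P(3.1) = 2.352795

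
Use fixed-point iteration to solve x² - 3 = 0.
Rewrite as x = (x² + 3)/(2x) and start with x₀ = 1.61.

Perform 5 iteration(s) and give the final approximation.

Equation: x² - 3 = 0
Fixed-point form: x = (x² + 3)/(2x)
x₀ = 1.61

x_1 = g(1.610000) = 1.736677
x_2 = g(1.736677) = 1.732057
x_3 = g(1.732057) = 1.732051
x_4 = g(1.732051) = 1.732051
x_5 = g(1.732051) = 1.732051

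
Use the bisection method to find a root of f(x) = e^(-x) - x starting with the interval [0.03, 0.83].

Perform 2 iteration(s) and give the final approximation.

f(x) = e^(-x) - x
Initial interval: [0.03, 0.83]

Iteration 1:
  c_1 = (0.030000 + 0.830000)/2 = 0.430000
  f(c_1) = f(0.430000) = 0.220509
  f(a) × f(c) ≥ 0, new interval: [0.430000, 0.830000]
Iteration 2:
  c_2 = (0.430000 + 0.830000)/2 = 0.630000
  f(c_2) = f(0.630000) = -0.097408
  f(a) × f(c) < 0, new interval: [0.430000, 0.630000]

After 2 iteration(s), the approximation is c_2 = 0.630000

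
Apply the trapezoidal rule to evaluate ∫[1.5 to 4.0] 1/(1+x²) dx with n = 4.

f(x) = 1/(1+x²)
a = 1.5, b = 4.0, n = 4
h = (b - a)/n = 0.625000

Trapezoidal rule: (h/2)[f(x₀) + 2f(x₁) + 2f(x₂) + ... + f(xₙ)]

x_0 = 1.5000, f(x_0) = 0.307692, coefficient = 1
x_1 = 2.1250, f(x_1) = 0.181303, coefficient = 2
x_2 = 2.7500, f(x_2) = 0.116788, coefficient = 2
x_3 = 3.3750, f(x_3) = 0.080706, coefficient = 2
x_4 = 4.0000, f(x_4) = 0.058824, coefficient = 1

I ≈ (0.625000/2) × 1.124111 = 0.351285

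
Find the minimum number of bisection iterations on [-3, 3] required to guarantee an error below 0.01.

We need (b-a)/2^n ≤ 0.01
(3 - (-3))/2^n ≤ 0.01
6/2^n ≤ 0.01
2^n ≥ 600
n ≥ log₂(600) = 9.23
n ≥ 10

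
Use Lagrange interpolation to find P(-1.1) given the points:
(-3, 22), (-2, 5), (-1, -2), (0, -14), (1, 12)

Lagrange interpolation formula:
P(x) = Σ yᵢ × Lᵢ(x)
where Lᵢ(x) = Π_{j≠i} (x - xⱼ)/(xᵢ - xⱼ)

L_0(-1.1) = (-1.1 - (-2))/(-3 - (-2)) × (-1.1 - (-1))/(-3 - (-1)) × (-1.1 - 0)/(-3 - 0) × (-1.1 - 1)/(-3 - 1) = -0.008663
L_1(-1.1) = (-1.1 - (-3))/(-2 - (-3)) × (-1.1 - (-1))/(-2 - (-1)) × (-1.1 - 0)/(-2 - 0) × (-1.1 - 1)/(-2 - 1) = 0.073150
L_2(-1.1) = (-1.1 - (-3))/(-1 - (-3)) × (-1.1 - (-2))/(-1 - (-2)) × (-1.1 - 0)/(-1 - 0) × (-1.1 - 1)/(-1 - 1) = 0.987525
L_3(-1.1) = (-1.1 - (-3))/(0 - (-3)) × (-1.1 - (-2))/(0 - (-2)) × (-1.1 - (-1))/(0 - (-1)) × (-1.1 - 1)/(0 - 1) = -0.059850
L_4(-1.1) = (-1.1 - (-3))/(1 - (-3)) × (-1.1 - (-2))/(1 - (-2)) × (-1.1 - (-1))/(1 - (-1)) × (-1.1 - 0)/(1 - 0) = 0.007838

P(-1.1) = 22×L_0(-1.1) + 5×L_1(-1.1) + (-2)×L_2(-1.1) + (-14)×L_3(-1.1) + 12×L_4(-1.1)
P(-1.1) = -0.867925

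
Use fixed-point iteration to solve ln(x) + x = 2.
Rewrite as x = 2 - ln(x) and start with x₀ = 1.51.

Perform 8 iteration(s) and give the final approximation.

Equation: ln(x) + x = 2
Fixed-point form: x = 2 - ln(x)
x₀ = 1.51

x_1 = g(1.510000) = 1.587890
x_2 = g(1.587890) = 1.537594
x_3 = g(1.537594) = 1.569781
x_4 = g(1.569781) = 1.549064
x_5 = g(1.549064) = 1.562349
x_6 = g(1.562349) = 1.553809
x_7 = g(1.553809) = 1.559290
x_8 = g(1.559290) = 1.555769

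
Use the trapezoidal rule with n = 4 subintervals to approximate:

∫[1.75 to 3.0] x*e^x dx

f(x) = x*e^x
a = 1.75, b = 3.0, n = 4
h = (b - a)/n = 0.312500

Trapezoidal rule: (h/2)[f(x₀) + 2f(x₁) + 2f(x₂) + ... + f(xₙ)]

x_0 = 1.7500, f(x_0) = 10.070555, coefficient = 1
x_1 = 2.0625, f(x_1) = 16.222819, coefficient = 2
x_2 = 2.3750, f(x_2) = 25.533656, coefficient = 2
x_3 = 2.6875, f(x_3) = 39.492524, coefficient = 2
x_4 = 3.0000, f(x_4) = 60.256611, coefficient = 1

I ≈ (0.312500/2) × 232.825165 = 36.378932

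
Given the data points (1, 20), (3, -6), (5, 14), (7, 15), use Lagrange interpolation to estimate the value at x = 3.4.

Lagrange interpolation formula:
P(x) = Σ yᵢ × Lᵢ(x)
where Lᵢ(x) = Π_{j≠i} (x - xⱼ)/(xᵢ - xⱼ)

L_0(3.4) = (3.4 - 3)/(1 - 3) × (3.4 - 5)/(1 - 5) × (3.4 - 7)/(1 - 7) = -0.048000
L_1(3.4) = (3.4 - 1)/(3 - 1) × (3.4 - 5)/(3 - 5) × (3.4 - 7)/(3 - 7) = 0.864000
L_2(3.4) = (3.4 - 1)/(5 - 1) × (3.4 - 3)/(5 - 3) × (3.4 - 7)/(5 - 7) = 0.216000
L_3(3.4) = (3.4 - 1)/(7 - 1) × (3.4 - 3)/(7 - 3) × (3.4 - 5)/(7 - 5) = -0.032000

P(3.4) = 20×L_0(3.4) + (-6)×L_1(3.4) + 14×L_2(3.4) + 15×L_3(3.4)
P(3.4) = -3.600000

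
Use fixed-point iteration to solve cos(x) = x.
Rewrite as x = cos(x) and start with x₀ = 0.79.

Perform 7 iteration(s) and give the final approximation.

Equation: cos(x) = x
Fixed-point form: x = cos(x)
x₀ = 0.79

x_1 = g(0.790000) = 0.703845
x_2 = g(0.703845) = 0.762359
x_3 = g(0.762359) = 0.723209
x_4 = g(0.723209) = 0.749686
x_5 = g(0.749686) = 0.731903
x_6 = g(0.731903) = 0.743904
x_7 = g(0.743904) = 0.735830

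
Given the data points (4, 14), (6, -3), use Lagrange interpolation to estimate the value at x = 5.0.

Lagrange interpolation formula:
P(x) = Σ yᵢ × Lᵢ(x)
where Lᵢ(x) = Π_{j≠i} (x - xⱼ)/(xᵢ - xⱼ)

L_0(5.0) = (5.0 - 6)/(4 - 6) = 0.500000
L_1(5.0) = (5.0 - 4)/(6 - 4) = 0.500000

P(5.0) = 14×L_0(5.0) + (-3)×L_1(5.0)
P(5.0) = 5.500000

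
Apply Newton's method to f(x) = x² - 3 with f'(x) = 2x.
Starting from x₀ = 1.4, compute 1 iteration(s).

f(x) = x² - 3
f'(x) = 2x
x₀ = 1.4

Newton-Raphson formula: x_{n+1} = x_n - f(x_n)/f'(x_n)

Iteration 1:
  f(1.400000) = -1.040000
  f'(1.400000) = 2.800000
  x_1 = 1.400000 - (-1.040000)/2.800000 = 1.771429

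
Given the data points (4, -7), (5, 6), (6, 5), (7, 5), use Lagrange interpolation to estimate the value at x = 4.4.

Lagrange interpolation formula:
P(x) = Σ yᵢ × Lᵢ(x)
where Lᵢ(x) = Π_{j≠i} (x - xⱼ)/(xᵢ - xⱼ)

L_0(4.4) = (4.4 - 5)/(4 - 5) × (4.4 - 6)/(4 - 6) × (4.4 - 7)/(4 - 7) = 0.416000
L_1(4.4) = (4.4 - 4)/(5 - 4) × (4.4 - 6)/(5 - 6) × (4.4 - 7)/(5 - 7) = 0.832000
L_2(4.4) = (4.4 - 4)/(6 - 4) × (4.4 - 5)/(6 - 5) × (4.4 - 7)/(6 - 7) = -0.312000
L_3(4.4) = (4.4 - 4)/(7 - 4) × (4.4 - 5)/(7 - 5) × (4.4 - 6)/(7 - 6) = 0.064000

P(4.4) = (-7)×L_0(4.4) + 6×L_1(4.4) + 5×L_2(4.4) + 5×L_3(4.4)
P(4.4) = 0.840000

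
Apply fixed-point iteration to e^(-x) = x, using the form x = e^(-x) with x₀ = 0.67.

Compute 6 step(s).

Equation: e^(-x) = x
Fixed-point form: x = e^(-x)
x₀ = 0.67

x_1 = g(0.670000) = 0.511709
x_2 = g(0.511709) = 0.599470
x_3 = g(0.599470) = 0.549102
x_4 = g(0.549102) = 0.577468
x_5 = g(0.577468) = 0.561318
x_6 = g(0.561318) = 0.570457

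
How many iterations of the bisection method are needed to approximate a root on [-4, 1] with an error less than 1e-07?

We need (b-a)/2^n ≤ 1e-07
(1 - (-4))/2^n ≤ 1e-07
5/2^n ≤ 1e-07
2^n ≥ 50000000
n ≥ log₂(50000000) = 25.58
n ≥ 26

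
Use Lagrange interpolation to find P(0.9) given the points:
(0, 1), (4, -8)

Lagrange interpolation formula:
P(x) = Σ yᵢ × Lᵢ(x)
where Lᵢ(x) = Π_{j≠i} (x - xⱼ)/(xᵢ - xⱼ)

L_0(0.9) = (0.9 - 4)/(0 - 4) = 0.775000
L_1(0.9) = (0.9 - 0)/(4 - 0) = 0.225000

P(0.9) = 1×L_0(0.9) + (-8)×L_1(0.9)
P(0.9) = -1.025000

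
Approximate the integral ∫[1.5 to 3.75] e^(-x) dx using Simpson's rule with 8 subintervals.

f(x) = e^(-x)
a = 1.5, b = 3.75, n = 8
h = (b - a)/n = 0.281250

Simpson's rule: (h/3)[f(x₀) + 4f(x₁) + 2f(x₂) + ... + f(xₙ)]

x_0 = 1.5000, f(x_0) = 0.223130, coefficient = 1
x_1 = 1.7812, f(x_1) = 0.168427, coefficient = 4
x_2 = 2.0625, f(x_2) = 0.127136, coefficient = 2
x_3 = 2.3438, f(x_3) = 0.095967, coefficient = 4
x_4 = 2.6250, f(x_4) = 0.072440, coefficient = 2
x_5 = 2.9062, f(x_5) = 0.054680, coefficient = 4
x_6 = 3.1875, f(x_6) = 0.041275, coefficient = 2
x_7 = 3.4688, f(x_7) = 0.031156, coefficient = 4
x_8 = 3.7500, f(x_8) = 0.023518, coefficient = 1

I ≈ (0.281250/3) × 2.129272 = 0.199619
Exact value: 0.199612
Error: 0.000007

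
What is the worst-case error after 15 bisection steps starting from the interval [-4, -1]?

Bisection error bound: |error| ≤ (b-a)/2^n
|error| ≤ (-1 - (-4))/2^15 = 3/2^15
|error| ≤ 0.0000915527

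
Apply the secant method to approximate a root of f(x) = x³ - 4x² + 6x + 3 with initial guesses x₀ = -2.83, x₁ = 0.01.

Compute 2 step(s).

f(x) = x³ - 4x² + 6x + 3
x₀ = -2.83, x₁ = 0.01

Secant formula: x_{n+1} = x_n - f(x_n)(x_n - x_{n-1})/(f(x_n) - f(x_{n-1}))

Iteration 1:
  f(-2.830000) = -68.680787
  f(0.010000) = 3.059601
  x_2 = 0.010000 - 3.059601×(0.010000 - (-2.830000))/(3.059601 - (-68.680787))
       = -0.111121
Iteration 2:
  f(0.010000) = 3.059601
  f(-0.111121) = 2.282510
  x_3 = -0.111121 - 2.282510×(-0.111121 - 0.010000)/(2.282510 - 3.059601)
       = -0.466884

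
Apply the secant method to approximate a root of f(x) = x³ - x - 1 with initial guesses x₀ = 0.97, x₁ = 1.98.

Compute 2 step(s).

f(x) = x³ - x - 1
x₀ = 0.97, x₁ = 1.98

Secant formula: x_{n+1} = x_n - f(x_n)(x_n - x_{n-1})/(f(x_n) - f(x_{n-1}))

Iteration 1:
  f(0.970000) = -1.057327
  f(1.980000) = 4.782392
  x_2 = 1.980000 - 4.782392×(1.980000 - 0.970000)/(4.782392 - (-1.057327))
       = 1.152868
Iteration 2:
  f(1.980000) = 4.782392
  f(1.152868) = -0.620585
  x_3 = 1.152868 - (-0.620585)×(1.152868 - 1.980000)/(-0.620585 - 4.782392)
       = 1.247873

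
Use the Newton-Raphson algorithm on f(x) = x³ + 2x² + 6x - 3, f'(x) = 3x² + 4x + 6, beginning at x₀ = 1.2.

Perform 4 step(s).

f(x) = x³ + 2x² + 6x - 3
f'(x) = 3x² + 4x + 6
x₀ = 1.2

Newton-Raphson formula: x_{n+1} = x_n - f(x_n)/f'(x_n)

Iteration 1:
  f(1.200000) = 8.808000
  f'(1.200000) = 15.120000
  x_1 = 1.200000 - 8.808000/15.120000 = 0.617460
Iteration 2:
  f(0.617460) = 1.702688
  f'(0.617460) = 9.613613
  x_2 = 0.617460 - 1.702688/9.613613 = 0.440348
Iteration 3:
  f(0.440348) = 0.115288
  f'(0.440348) = 8.343112
  x_3 = 0.440348 - 0.115288/8.343112 = 0.426530
Iteration 4:
  f(0.426530) = 0.000632
  f'(0.426530) = 8.251902
  x_4 = 0.426530 - 0.000632/8.251902 = 0.426453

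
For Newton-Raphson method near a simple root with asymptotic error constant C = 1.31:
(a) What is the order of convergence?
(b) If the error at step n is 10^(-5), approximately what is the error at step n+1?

(a) Newton-Raphson has quadratic (order 2) convergence near simple roots.
    This means |e_{n+1}| ≈ C|e_n|².

(b) With |e_n| = 10^(-5) and C = 1.31:
    |e_{n+1}| ≈ 1.31 × (10^(-5))² = 1.31 × 10^(-10)

(a) 2 (quadratic); (b) |e_{n+1}| ≈ 1.310e-10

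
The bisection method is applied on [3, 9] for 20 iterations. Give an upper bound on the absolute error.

Bisection error bound: |error| ≤ (b-a)/2^n
|error| ≤ (9 - 3)/2^20 = 6/2^20
|error| ≤ 0.0000057220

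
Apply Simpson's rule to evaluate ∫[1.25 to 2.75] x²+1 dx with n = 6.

f(x) = x²+1
a = 1.25, b = 2.75, n = 6
h = (b - a)/n = 0.250000

Simpson's rule: (h/3)[f(x₀) + 4f(x₁) + 2f(x₂) + ... + f(xₙ)]

x_0 = 1.2500, f(x_0) = 2.562500, coefficient = 1
x_1 = 1.5000, f(x_1) = 3.250000, coefficient = 4
x_2 = 1.7500, f(x_2) = 4.062500, coefficient = 2
x_3 = 2.0000, f(x_3) = 5.000000, coefficient = 4
x_4 = 2.2500, f(x_4) = 6.062500, coefficient = 2
x_5 = 2.5000, f(x_5) = 7.250000, coefficient = 4
x_6 = 2.7500, f(x_6) = 8.562500, coefficient = 1

I ≈ (0.250000/3) × 93.375000 = 7.781250
Exact value: 7.781250
Error: 0.000000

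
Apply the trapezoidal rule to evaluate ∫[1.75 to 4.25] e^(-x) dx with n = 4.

f(x) = e^(-x)
a = 1.75, b = 4.25, n = 4
h = (b - a)/n = 0.625000

Trapezoidal rule: (h/2)[f(x₀) + 2f(x₁) + 2f(x₂) + ... + f(xₙ)]

x_0 = 1.7500, f(x_0) = 0.173774, coefficient = 1
x_1 = 2.3750, f(x_1) = 0.093014, coefficient = 2
x_2 = 3.0000, f(x_2) = 0.049787, coefficient = 2
x_3 = 3.6250, f(x_3) = 0.026649, coefficient = 2
x_4 = 4.2500, f(x_4) = 0.014264, coefficient = 1

I ≈ (0.625000/2) × 0.526939 = 0.164669
Exact value: 0.159510
Error: 0.005159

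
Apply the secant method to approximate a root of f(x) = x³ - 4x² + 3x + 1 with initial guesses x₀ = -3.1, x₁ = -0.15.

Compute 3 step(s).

f(x) = x³ - 4x² + 3x + 1
x₀ = -3.1, x₁ = -0.15

Secant formula: x_{n+1} = x_n - f(x_n)(x_n - x_{n-1})/(f(x_n) - f(x_{n-1}))

Iteration 1:
  f(-3.100000) = -76.531000
  f(-0.150000) = 0.456625
  x_2 = -0.150000 - 0.456625×(-0.150000 - (-3.100000))/(0.456625 - (-76.531000))
       = -0.167497
Iteration 2:
  f(-0.150000) = 0.456625
  f(-0.167497) = 0.380589
  x_3 = -0.167497 - 0.380589×(-0.167497 - (-0.150000))/(0.380589 - 0.456625)
       = -0.255076
Iteration 3:
  f(-0.167497) = 0.380589
  f(-0.255076) = -0.042079
  x_4 = -0.255076 - (-0.042079)×(-0.255076 - (-0.167497))/(-0.042079 - 0.380589)
       = -0.246357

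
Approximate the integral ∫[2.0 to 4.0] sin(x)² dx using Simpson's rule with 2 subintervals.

f(x) = sin(x)²
a = 2.0, b = 4.0, n = 2
h = (b - a)/n = 1.000000

Simpson's rule: (h/3)[f(x₀) + 4f(x₁) + 2f(x₂) + ... + f(xₙ)]

x_0 = 2.0000, f(x_0) = 0.826822, coefficient = 1
x_1 = 3.0000, f(x_1) = 0.019915, coefficient = 4
x_2 = 4.0000, f(x_2) = 0.572750, coefficient = 1

I ≈ (1.000000/3) × 1.479231 = 0.493077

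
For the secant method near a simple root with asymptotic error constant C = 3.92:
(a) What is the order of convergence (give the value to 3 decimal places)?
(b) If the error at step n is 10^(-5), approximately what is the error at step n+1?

(a) Secant method has superlinear convergence with order φ = (1+√5)/2 ≈ 1.618.
    This means |e_{n+1}| ≈ C|e_n|^1.618.

(b) With |e_n| = 10^(-5) and C = 3.92:
    |e_{n+1}| ≈ 3.92 × (10^(-5))^1.618 = 3.92 × 10^(-8.09)

(a) ≈ 1.618 (golden ratio); (b) |e_{n+1}| ≈ 3.185e-08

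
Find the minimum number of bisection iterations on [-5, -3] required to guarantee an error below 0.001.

We need (b-a)/2^n ≤ 0.001
(-3 - (-5))/2^n ≤ 0.001
2/2^n ≤ 0.001
2^n ≥ 2000
n ≥ log₂(2000) = 10.97
n ≥ 11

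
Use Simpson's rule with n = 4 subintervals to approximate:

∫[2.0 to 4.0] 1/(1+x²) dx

f(x) = 1/(1+x²)
a = 2.0, b = 4.0, n = 4
h = (b - a)/n = 0.500000

Simpson's rule: (h/3)[f(x₀) + 4f(x₁) + 2f(x₂) + ... + f(xₙ)]

x_0 = 2.0000, f(x_0) = 0.200000, coefficient = 1
x_1 = 2.5000, f(x_1) = 0.137931, coefficient = 4
x_2 = 3.0000, f(x_2) = 0.100000, coefficient = 2
x_3 = 3.5000, f(x_3) = 0.075472, coefficient = 4
x_4 = 4.0000, f(x_4) = 0.058824, coefficient = 1

I ≈ (0.500000/3) × 1.312434 = 0.218739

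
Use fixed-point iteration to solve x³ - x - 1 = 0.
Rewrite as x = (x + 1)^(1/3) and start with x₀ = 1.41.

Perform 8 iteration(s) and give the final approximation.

Equation: x³ - x - 1 = 0
Fixed-point form: x = (x + 1)^(1/3)
x₀ = 1.41

x_1 = g(1.410000) = 1.340723
x_2 = g(1.340723) = 1.327751
x_3 = g(1.327751) = 1.325294
x_4 = g(1.325294) = 1.324827
x_5 = g(1.324827) = 1.324739
x_6 = g(1.324739) = 1.324722
x_7 = g(1.324722) = 1.324719
x_8 = g(1.324719) = 1.324718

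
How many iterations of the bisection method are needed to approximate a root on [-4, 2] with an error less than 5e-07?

We need (b-a)/2^n ≤ 5e-07
(2 - (-4))/2^n ≤ 5e-07
6/2^n ≤ 5e-07
2^n ≥ 12000000
n ≥ log₂(12000000) = 23.52
n ≥ 24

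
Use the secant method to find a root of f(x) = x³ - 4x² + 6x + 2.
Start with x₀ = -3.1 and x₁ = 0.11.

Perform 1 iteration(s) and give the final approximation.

f(x) = x³ - 4x² + 6x + 2
x₀ = -3.1, x₁ = 0.11

Secant formula: x_{n+1} = x_n - f(x_n)(x_n - x_{n-1})/(f(x_n) - f(x_{n-1}))

Iteration 1:
  f(-3.100000) = -84.831000
  f(0.110000) = 2.612931
  x_2 = 0.110000 - 2.612931×(0.110000 - (-3.100000))/(2.612931 - (-84.831000))
       = 0.014081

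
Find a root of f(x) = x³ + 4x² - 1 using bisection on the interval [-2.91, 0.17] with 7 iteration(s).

f(x) = x³ + 4x² - 1
Initial interval: [-2.91, 0.17]

Iteration 1:
  c_1 = (-2.910000 + 0.170000)/2 = -1.370000
  f(c_1) = f(-1.370000) = 3.936247
  f(a) × f(c) ≥ 0, new interval: [-1.370000, 0.170000]
Iteration 2:
  c_2 = (-1.370000 + 0.170000)/2 = -0.600000
  f(c_2) = f(-0.600000) = 0.224000
  f(a) × f(c) ≥ 0, new interval: [-0.600000, 0.170000]
Iteration 3:
  c_3 = (-0.600000 + 0.170000)/2 = -0.215000
  f(c_3) = f(-0.215000) = -0.825038
  f(a) × f(c) < 0, new interval: [-0.600000, -0.215000]
Iteration 4:
  c_4 = (-0.600000 + (-0.215000))/2 = -0.407500
  f(c_4) = f(-0.407500) = -0.403443
  f(a) × f(c) < 0, new interval: [-0.600000, -0.407500]
Iteration 5:
  c_5 = (-0.600000 + (-0.407500))/2 = -0.503750
  f(c_5) = f(-0.503750) = -0.112777
  f(a) × f(c) < 0, new interval: [-0.600000, -0.503750]
Iteration 6:
  c_6 = (-0.600000 + (-0.503750))/2 = -0.551875
  f(c_6) = f(-0.551875) = 0.050182
  f(a) × f(c) ≥ 0, new interval: [-0.551875, -0.503750]
Iteration 7:
  c_7 = (-0.551875 + (-0.503750))/2 = -0.527813
  f(c_7) = f(-0.527813) = -0.032697
  f(a) × f(c) < 0, new interval: [-0.551875, -0.527813]

After 7 iteration(s), the approximation is c_7 = -0.527813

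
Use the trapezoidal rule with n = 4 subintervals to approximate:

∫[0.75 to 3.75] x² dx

f(x) = x²
a = 0.75, b = 3.75, n = 4
h = (b - a)/n = 0.750000

Trapezoidal rule: (h/2)[f(x₀) + 2f(x₁) + 2f(x₂) + ... + f(xₙ)]

x_0 = 0.7500, f(x_0) = 0.562500, coefficient = 1
x_1 = 1.5000, f(x_1) = 2.250000, coefficient = 2
x_2 = 2.2500, f(x_2) = 5.062500, coefficient = 2
x_3 = 3.0000, f(x_3) = 9.000000, coefficient = 2
x_4 = 3.7500, f(x_4) = 14.062500, coefficient = 1

I ≈ (0.750000/2) × 47.250000 = 17.718750
Exact value: 17.437500
Error: 0.281250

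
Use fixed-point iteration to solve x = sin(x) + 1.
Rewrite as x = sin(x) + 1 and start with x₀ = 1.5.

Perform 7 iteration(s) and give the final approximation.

Equation: x = sin(x) + 1
Fixed-point form: x = sin(x) + 1
x₀ = 1.5

x_1 = g(1.500000) = 1.997495
x_2 = g(1.997495) = 1.910337
x_3 = g(1.910337) = 1.942908
x_4 = g(1.942908) = 1.931562
x_5 = g(1.931562) = 1.935627
x_6 = g(1.935627) = 1.934184
x_7 = g(1.934184) = 1.934698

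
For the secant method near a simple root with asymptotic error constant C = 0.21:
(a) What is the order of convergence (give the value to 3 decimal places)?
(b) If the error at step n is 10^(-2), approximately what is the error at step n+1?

(a) Secant method has superlinear convergence with order φ = (1+√5)/2 ≈ 1.618.
    This means |e_{n+1}| ≈ C|e_n|^1.618.

(b) With |e_n| = 10^(-2) and C = 0.21:
    |e_{n+1}| ≈ 0.21 × (10^(-2))^1.618 = 0.21 × 10^(-3.24)

(a) ≈ 1.618 (golden ratio); (b) |e_{n+1}| ≈ 1.219e-04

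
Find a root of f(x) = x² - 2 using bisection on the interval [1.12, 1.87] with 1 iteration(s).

f(x) = x² - 2
Initial interval: [1.12, 1.87]

Iteration 1:
  c_1 = (1.120000 + 1.870000)/2 = 1.495000
  f(c_1) = f(1.495000) = 0.235025
  f(a) × f(c) < 0, new interval: [1.120000, 1.495000]

After 1 iteration(s), the approximation is c_1 = 1.495000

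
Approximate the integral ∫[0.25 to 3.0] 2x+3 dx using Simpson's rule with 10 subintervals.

f(x) = 2x+3
a = 0.25, b = 3.0, n = 10
h = (b - a)/n = 0.275000

Simpson's rule: (h/3)[f(x₀) + 4f(x₁) + 2f(x₂) + ... + f(xₙ)]

x_0 = 0.2500, f(x_0) = 3.500000, coefficient = 1
x_1 = 0.5250, f(x_1) = 4.050000, coefficient = 4
x_2 = 0.8000, f(x_2) = 4.600000, coefficient = 2
x_3 = 1.0750, f(x_3) = 5.150000, coefficient = 4
x_4 = 1.3500, f(x_4) = 5.700000, coefficient = 2
x_5 = 1.6250, f(x_5) = 6.250000, coefficient = 4
x_6 = 1.9000, f(x_6) = 6.800000, coefficient = 2
x_7 = 2.1750, f(x_7) = 7.350000, coefficient = 4
x_8 = 2.4500, f(x_8) = 7.900000, coefficient = 2
x_9 = 2.7250, f(x_9) = 8.450000, coefficient = 4
x_10 = 3.0000, f(x_10) = 9.000000, coefficient = 1

I ≈ (0.275000/3) × 187.500000 = 17.187500
Exact value: 17.187500
Error: 0.000000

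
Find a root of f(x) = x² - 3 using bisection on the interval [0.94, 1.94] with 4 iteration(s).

f(x) = x² - 3
Initial interval: [0.94, 1.94]

Iteration 1:
  c_1 = (0.940000 + 1.940000)/2 = 1.440000
  f(c_1) = f(1.440000) = -0.926400
  f(a) × f(c) ≥ 0, new interval: [1.440000, 1.940000]
Iteration 2:
  c_2 = (1.440000 + 1.940000)/2 = 1.690000
  f(c_2) = f(1.690000) = -0.143900
  f(a) × f(c) ≥ 0, new interval: [1.690000, 1.940000]
Iteration 3:
  c_3 = (1.690000 + 1.940000)/2 = 1.815000
  f(c_3) = f(1.815000) = 0.294225
  f(a) × f(c) < 0, new interval: [1.690000, 1.815000]
Iteration 4:
  c_4 = (1.690000 + 1.815000)/2 = 1.752500
  f(c_4) = f(1.752500) = 0.071256
  f(a) × f(c) < 0, new interval: [1.690000, 1.752500]

After 4 iteration(s), the approximation is c_4 = 1.752500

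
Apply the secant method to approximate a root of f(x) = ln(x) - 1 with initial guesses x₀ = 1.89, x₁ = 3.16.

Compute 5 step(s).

f(x) = ln(x) - 1
x₀ = 1.89, x₁ = 3.16

Secant formula: x_{n+1} = x_n - f(x_n)(x_n - x_{n-1})/(f(x_n) - f(x_{n-1}))

Iteration 1:
  f(1.890000) = -0.363423
  f(3.160000) = 0.150572
  x_2 = 3.160000 - 0.150572×(3.160000 - 1.890000)/(0.150572 - (-0.363423))
       = 2.787961
Iteration 2:
  f(3.160000) = 0.150572
  f(2.787961) = 0.025310
  x_3 = 2.787961 - 0.025310×(2.787961 - 3.160000)/(0.025310 - 0.150572)
       = 2.712786
Iteration 3:
  f(2.787961) = 0.025310
  f(2.712786) = -0.002024
  x_4 = 2.712786 - (-0.002024)×(2.712786 - 2.787961)/(-0.002024 - 0.025310)
       = 2.718352
Iteration 4:
  f(2.712786) = -0.002024
  f(2.718352) = 0.000026
  x_5 = 2.718352 - 0.000026×(2.718352 - 2.712786)/(0.000026 - (-0.002024))
       = 2.718282
Iteration 5:
  f(2.718352) = 0.000026
  f(2.718282) = 0.000000
  x_6 = 2.718282 - 0.000000×(2.718282 - 2.718352)/(0.000000 - 0.000026)
       = 2.718282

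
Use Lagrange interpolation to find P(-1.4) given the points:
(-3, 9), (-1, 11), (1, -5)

Lagrange interpolation formula:
P(x) = Σ yᵢ × Lᵢ(x)
where Lᵢ(x) = Π_{j≠i} (x - xⱼ)/(xᵢ - xⱼ)

L_0(-1.4) = (-1.4 - (-1))/(-3 - (-1)) × (-1.4 - 1)/(-3 - 1) = 0.120000
L_1(-1.4) = (-1.4 - (-3))/(-1 - (-3)) × (-1.4 - 1)/(-1 - 1) = 0.960000
L_2(-1.4) = (-1.4 - (-3))/(1 - (-3)) × (-1.4 - (-1))/(1 - (-1)) = -0.080000

P(-1.4) = 9×L_0(-1.4) + 11×L_1(-1.4) + (-5)×L_2(-1.4)
P(-1.4) = 12.040000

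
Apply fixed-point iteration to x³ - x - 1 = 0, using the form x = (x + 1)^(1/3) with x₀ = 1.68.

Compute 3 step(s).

Equation: x³ - x - 1 = 0
Fixed-point form: x = (x + 1)^(1/3)
x₀ = 1.68

x_1 = g(1.680000) = 1.389030
x_2 = g(1.389030) = 1.336823
x_3 = g(1.336823) = 1.327013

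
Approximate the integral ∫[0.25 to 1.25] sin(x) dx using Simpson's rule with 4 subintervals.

f(x) = sin(x)
a = 0.25, b = 1.25, n = 4
h = (b - a)/n = 0.250000

Simpson's rule: (h/3)[f(x₀) + 4f(x₁) + 2f(x₂) + ... + f(xₙ)]

x_0 = 0.2500, f(x_0) = 0.247404, coefficient = 1
x_1 = 0.5000, f(x_1) = 0.479426, coefficient = 4
x_2 = 0.7500, f(x_2) = 0.681639, coefficient = 2
x_3 = 1.0000, f(x_3) = 0.841471, coefficient = 4
x_4 = 1.2500, f(x_4) = 0.948985, coefficient = 1

I ≈ (0.250000/3) × 7.843252 = 0.653604
Exact value: 0.653590
Error: 0.000014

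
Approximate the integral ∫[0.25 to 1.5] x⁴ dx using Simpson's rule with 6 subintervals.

f(x) = x⁴
a = 0.25, b = 1.5, n = 6
h = (b - a)/n = 0.208333

Simpson's rule: (h/3)[f(x₀) + 4f(x₁) + 2f(x₂) + ... + f(xₙ)]

x_0 = 0.2500, f(x_0) = 0.003906, coefficient = 1
x_1 = 0.4583, f(x_1) = 0.044129, coefficient = 4
x_2 = 0.6667, f(x_2) = 0.197531, coefficient = 2
x_3 = 0.8750, f(x_3) = 0.586182, coefficient = 4
x_4 = 1.0833, f(x_4) = 1.377363, coefficient = 2
x_5 = 1.2917, f(x_5) = 2.783568, coefficient = 4
x_6 = 1.5000, f(x_6) = 5.062500, coefficient = 1

I ≈ (0.208333/3) × 21.871709 = 1.518869
Exact value: 1.518555
Error: 0.000314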